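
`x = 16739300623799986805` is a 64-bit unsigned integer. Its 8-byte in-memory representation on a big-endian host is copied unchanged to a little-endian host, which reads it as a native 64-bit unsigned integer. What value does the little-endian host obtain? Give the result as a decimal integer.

8478609650561928680

16739300623799986805 in 64-bit hexadecimal is 0xE84DF13A8E12AA75.
Stored big-endian, the bytes at ascending addresses are E8 4D F1 3A 8E 12 AA 75.
Read back as little-endian, the first byte is least significant, giving 0x75AA128E3AF14DE8.
0x75AA128E3AF14DE8 = 8478609650561928680.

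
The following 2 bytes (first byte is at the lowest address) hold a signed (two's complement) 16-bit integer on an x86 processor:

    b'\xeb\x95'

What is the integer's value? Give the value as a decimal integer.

-27157

In little-endian order the low byte comes first in memory.
Reassemble most-significant byte first: 95 EB → 0x95EB.
Top bit is set, so as a signed 16-bit value this is 0x95EB − 2^16 = -27157.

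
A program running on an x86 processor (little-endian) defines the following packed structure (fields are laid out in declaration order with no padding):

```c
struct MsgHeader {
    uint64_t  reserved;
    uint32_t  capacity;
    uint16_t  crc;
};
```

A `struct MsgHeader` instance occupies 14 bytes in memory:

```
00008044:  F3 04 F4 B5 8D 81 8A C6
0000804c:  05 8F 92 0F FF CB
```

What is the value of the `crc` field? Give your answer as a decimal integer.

`crc` follows `reserved` (8 B), `capacity` (4 B), so it starts at offset 8 + 4 = 12 and occupies 2 bytes.
Bytes at offsets 12..13: FF CB.
Little-endian: lowest address holds the least-significant byte.
Reassemble most-significant byte first: CB FF → 0xCBFF.
0xCBFF = 52223.

52223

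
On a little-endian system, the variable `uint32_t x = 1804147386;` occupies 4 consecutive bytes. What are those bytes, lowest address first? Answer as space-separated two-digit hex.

1804147386 in hexadecimal, padded to 32 bits, is 0x6B891ABA.
Split into bytes (most-significant first): 6B 89 1A BA.
Little-endian stores the least-significant byte at the lowest address.
So at ascending addresses the bytes are BA 1A 89 6B.

BA 1A 89 6B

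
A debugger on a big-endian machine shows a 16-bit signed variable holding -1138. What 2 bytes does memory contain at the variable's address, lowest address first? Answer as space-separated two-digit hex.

Two's complement of -1138 in 16 bits: 1138 = 0x0472; invert → 0xFB8D; add 1 → 0xFB8E.
Split into bytes (most-significant first): FB 8E.
Big-endian: lowest address holds the most-significant byte.
So the memory order matches the most-significant-first order: FB 8E.

FB 8E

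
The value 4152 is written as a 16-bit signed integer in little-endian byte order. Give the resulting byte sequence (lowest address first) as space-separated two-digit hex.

4152 in hexadecimal, padded to 16 bits, is 0x1038.
Split into bytes (most-significant first): 10 38.
In little-endian order the low byte comes first in memory.
So at ascending addresses the bytes are 38 10.

38 10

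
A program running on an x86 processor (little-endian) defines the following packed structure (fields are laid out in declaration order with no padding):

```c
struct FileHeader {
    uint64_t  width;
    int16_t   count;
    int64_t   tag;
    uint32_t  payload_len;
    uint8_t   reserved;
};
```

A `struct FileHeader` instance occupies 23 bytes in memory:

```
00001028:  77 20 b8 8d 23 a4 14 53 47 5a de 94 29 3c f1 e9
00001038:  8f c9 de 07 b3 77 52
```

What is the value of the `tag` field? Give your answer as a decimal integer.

`tag` follows `width` (8 B), `count` (2 B), so it starts at offset 8 + 2 = 10 and occupies 8 bytes.
Bytes at offsets 10..17: DE 94 29 3C F1 E9 8F C9.
In little-endian order the low byte comes first in memory.
Reassemble most-significant byte first: C9 8F E9 F1 3C 29 94 DE → 0xC98FE9F13C2994DE.
Top bit is set, so as a signed 64-bit value this is 0xC98FE9F13C2994DE − 2^64 = -3922659528110664482.

-3922659528110664482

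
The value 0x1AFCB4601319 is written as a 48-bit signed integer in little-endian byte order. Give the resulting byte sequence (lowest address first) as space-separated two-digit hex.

19 13 60 B4 FC 1A

Split into bytes (most-significant first): 1A FC B4 60 13 19.
Little-endian stores the least-significant byte at the lowest address.
So at ascending addresses the bytes are 19 13 60 B4 FC 1A.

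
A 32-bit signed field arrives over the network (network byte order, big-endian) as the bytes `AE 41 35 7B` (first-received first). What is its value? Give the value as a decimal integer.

-1371458181

In big-endian order the high byte comes first in memory.
The bytes are already most-significant first: 0xAE41357B.
Top bit is set, so as a signed 32-bit value this is 0xAE41357B − 2^32 = -1371458181.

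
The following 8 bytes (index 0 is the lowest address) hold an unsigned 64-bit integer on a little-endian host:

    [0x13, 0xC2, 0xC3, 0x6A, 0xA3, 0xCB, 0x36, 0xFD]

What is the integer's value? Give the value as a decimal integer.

Little-endian: lowest address holds the least-significant byte.
Reassemble most-significant byte first: FD 36 CB A3 6A C3 C2 13 → 0xFD36CBA36AC3C213.
0xFD36CBA36AC3C213 = 18245994843069465107.

18245994843069465107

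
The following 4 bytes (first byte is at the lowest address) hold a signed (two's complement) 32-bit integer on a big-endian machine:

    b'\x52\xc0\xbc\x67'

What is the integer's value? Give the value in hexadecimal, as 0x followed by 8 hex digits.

Big-endian stores the most-significant byte at the lowest address.
The bytes are already most-significant first: 0x52C0BC67.

0x52C0BC67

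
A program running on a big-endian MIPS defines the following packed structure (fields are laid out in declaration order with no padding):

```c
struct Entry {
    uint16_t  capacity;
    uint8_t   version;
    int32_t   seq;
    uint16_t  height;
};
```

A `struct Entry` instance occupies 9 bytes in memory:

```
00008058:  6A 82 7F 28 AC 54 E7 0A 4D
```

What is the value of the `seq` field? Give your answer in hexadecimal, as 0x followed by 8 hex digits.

`seq` follows `capacity` (2 B), `version` (1 B), so it starts at offset 2 + 1 = 3 and occupies 4 bytes.
Bytes at offsets 3..6: 28 AC 54 E7.
In big-endian order the high byte comes first in memory.
The bytes are already most-significant first: 0x28AC54E7.

0x28AC54E7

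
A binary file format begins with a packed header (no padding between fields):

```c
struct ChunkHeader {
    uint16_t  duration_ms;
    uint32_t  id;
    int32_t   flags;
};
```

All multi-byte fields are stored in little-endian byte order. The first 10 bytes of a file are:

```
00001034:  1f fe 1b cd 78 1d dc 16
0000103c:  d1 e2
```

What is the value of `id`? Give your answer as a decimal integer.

494456091

`id` follows `duration_ms` (2 bytes), so it starts at byte offset 2 and occupies 4 bytes.
Bytes at offsets 2..5: 1B CD 78 1D.
Little-endian: lowest address holds the least-significant byte.
Reassemble most-significant byte first: 1D 78 CD 1B → 0x1D78CD1B.
0x1D78CD1B = 494456091.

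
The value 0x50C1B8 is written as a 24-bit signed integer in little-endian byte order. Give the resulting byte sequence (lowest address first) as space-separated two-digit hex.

B8 C1 50

Split into bytes (most-significant first): 50 C1 B8.
In little-endian order the low byte comes first in memory.
So at ascending addresses the bytes are B8 C1 50.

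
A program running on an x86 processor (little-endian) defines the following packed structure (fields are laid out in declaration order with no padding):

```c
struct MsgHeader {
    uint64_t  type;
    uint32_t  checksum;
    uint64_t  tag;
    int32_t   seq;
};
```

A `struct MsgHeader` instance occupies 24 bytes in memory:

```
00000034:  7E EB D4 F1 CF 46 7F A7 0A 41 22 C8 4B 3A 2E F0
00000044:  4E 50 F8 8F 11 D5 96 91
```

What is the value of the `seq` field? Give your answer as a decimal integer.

-1852386031

`seq` follows `type` (8 B), `checksum` (4 B), `tag` (8 B), so it starts at offset 8 + 4 + 8 = 20 and occupies 4 bytes.
Bytes at offsets 20..23: 11 D5 96 91.
Little-endian: lowest address holds the least-significant byte.
Reassemble most-significant byte first: 91 96 D5 11 → 0x9196D511.
Top bit is set, so as a signed 32-bit value this is 0x9196D511 − 2^32 = -1852386031.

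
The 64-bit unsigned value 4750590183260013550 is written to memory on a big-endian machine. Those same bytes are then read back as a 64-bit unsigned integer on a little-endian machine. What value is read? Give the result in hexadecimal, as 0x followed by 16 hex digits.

4750590183260013550 in 64-bit hexadecimal is 0x41ED7C9A1AABC3EE.
Stored big-endian, the bytes at ascending addresses are 41 ED 7C 9A 1A AB C3 EE.
Read back as little-endian, the first byte is least significant, giving 0xEEC3AB1A9A7CED41.

0xEEC3AB1A9A7CED41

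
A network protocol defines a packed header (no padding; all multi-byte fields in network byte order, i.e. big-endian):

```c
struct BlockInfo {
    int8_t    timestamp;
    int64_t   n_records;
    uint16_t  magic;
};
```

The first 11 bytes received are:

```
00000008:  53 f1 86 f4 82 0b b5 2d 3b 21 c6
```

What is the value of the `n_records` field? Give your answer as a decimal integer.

-1042877424310342341

`n_records` follows `timestamp` (1 byte), so it starts at byte offset 1 and occupies 8 bytes.
Bytes at offsets 1..8: F1 86 F4 82 0B B5 2D 3B.
Big-endian stores the most-significant byte at the lowest address.
The bytes are already most-significant first: 0xF186F4820BB52D3B.
Top bit is set, so as a signed 64-bit value this is 0xF186F4820BB52D3B − 2^64 = -1042877424310342341.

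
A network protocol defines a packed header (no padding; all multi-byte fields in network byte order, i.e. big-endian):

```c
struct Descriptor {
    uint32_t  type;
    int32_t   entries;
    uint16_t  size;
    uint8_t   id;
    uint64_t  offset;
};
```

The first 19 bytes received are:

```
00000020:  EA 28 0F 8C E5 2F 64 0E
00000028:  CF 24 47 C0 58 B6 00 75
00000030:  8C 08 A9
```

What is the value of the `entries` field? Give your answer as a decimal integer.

`entries` follows `type` (4 bytes), so it starts at byte offset 4 and occupies 4 bytes.
Bytes at offsets 4..7: E5 2F 64 0E.
Big-endian: lowest address holds the most-significant byte.
The bytes are already most-significant first: 0xE52F640E.
Top bit is set, so as a signed 32-bit value this is 0xE52F640E − 2^32 = -449879026.

-449879026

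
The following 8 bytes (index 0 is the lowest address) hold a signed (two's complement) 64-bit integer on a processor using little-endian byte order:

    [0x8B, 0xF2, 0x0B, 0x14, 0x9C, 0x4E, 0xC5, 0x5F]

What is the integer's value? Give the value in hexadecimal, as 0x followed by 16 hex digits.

0x5FC54E9C140BF28B

In little-endian order the low byte comes first in memory.
Reassemble most-significant byte first: 5F C5 4E 9C 14 0B F2 8B → 0x5FC54E9C140BF28B.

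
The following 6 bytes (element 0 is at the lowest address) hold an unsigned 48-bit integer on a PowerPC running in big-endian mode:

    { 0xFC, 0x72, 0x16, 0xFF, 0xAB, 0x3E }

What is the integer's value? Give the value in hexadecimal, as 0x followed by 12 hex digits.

In big-endian order the high byte comes first in memory.
The bytes are already most-significant first: 0xFC7216FFAB3E.

0xFC7216FFAB3E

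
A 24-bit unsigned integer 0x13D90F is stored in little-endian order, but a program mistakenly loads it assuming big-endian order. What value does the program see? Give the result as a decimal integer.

1038611

Stored little-endian, the bytes at ascending addresses are 0F D9 13.
Read back as big-endian, the last byte is least significant, giving 0x0FD913.
0x0FD913 = 1038611.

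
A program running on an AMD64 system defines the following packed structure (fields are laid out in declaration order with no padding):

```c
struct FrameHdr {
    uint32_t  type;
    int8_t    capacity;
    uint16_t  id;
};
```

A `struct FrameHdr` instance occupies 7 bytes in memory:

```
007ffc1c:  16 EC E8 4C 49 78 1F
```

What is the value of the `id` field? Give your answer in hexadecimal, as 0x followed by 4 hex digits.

`id` follows `type` (4 B), `capacity` (1 B), so it starts at offset 4 + 1 = 5 and occupies 2 bytes.
Bytes at offsets 5..6: 78 1F.
Little-endian: lowest address holds the least-significant byte.
Reassemble most-significant byte first: 1F 78 → 0x1F78.

0x1F78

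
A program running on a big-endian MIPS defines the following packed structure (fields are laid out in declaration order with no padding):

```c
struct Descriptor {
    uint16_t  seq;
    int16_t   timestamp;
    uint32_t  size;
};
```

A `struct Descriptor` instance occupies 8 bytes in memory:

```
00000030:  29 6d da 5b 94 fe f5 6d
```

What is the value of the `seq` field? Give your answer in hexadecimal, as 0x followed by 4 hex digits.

0x296D

`seq` is the first field, at byte offset 0, occupying 2 bytes.
Bytes at offsets 0..1: 29 6D.
Big-endian: lowest address holds the most-significant byte.
The bytes are already most-significant first: 0x296D.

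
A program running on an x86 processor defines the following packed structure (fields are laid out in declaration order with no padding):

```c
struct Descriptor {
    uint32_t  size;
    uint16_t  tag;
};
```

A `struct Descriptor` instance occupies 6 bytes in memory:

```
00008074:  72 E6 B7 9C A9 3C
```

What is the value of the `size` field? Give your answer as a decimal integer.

2629297778

`size` is the first field, at byte offset 0, occupying 4 bytes.
Bytes at offsets 0..3: 72 E6 B7 9C.
Little-endian stores the least-significant byte at the lowest address.
Reassemble most-significant byte first: 9C B7 E6 72 → 0x9CB7E672.
0x9CB7E672 = 2629297778.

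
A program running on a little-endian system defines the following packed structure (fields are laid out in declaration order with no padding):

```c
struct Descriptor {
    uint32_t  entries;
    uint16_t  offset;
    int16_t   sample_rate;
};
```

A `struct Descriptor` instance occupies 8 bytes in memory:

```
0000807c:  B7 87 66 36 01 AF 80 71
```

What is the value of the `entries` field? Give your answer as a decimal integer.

912689079

`entries` is the first field, at byte offset 0, occupying 4 bytes.
Bytes at offsets 0..3: B7 87 66 36.
Little-endian stores the least-significant byte at the lowest address.
Reassemble most-significant byte first: 36 66 87 B7 → 0x366687B7.
0x366687B7 = 912689079.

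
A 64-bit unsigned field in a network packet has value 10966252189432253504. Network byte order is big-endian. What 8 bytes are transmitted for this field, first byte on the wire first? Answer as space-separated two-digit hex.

98 2F F4 43 BC 75 8C 40

10966252189432253504 in hexadecimal, padded to 64 bits, is 0x982FF443BC758C40.
Split into bytes (most-significant first): 98 2F F4 43 BC 75 8C 40.
In big-endian order the high byte comes first in memory.
So the memory order matches the most-significant-first order: 98 2F F4 43 BC 75 8C 40.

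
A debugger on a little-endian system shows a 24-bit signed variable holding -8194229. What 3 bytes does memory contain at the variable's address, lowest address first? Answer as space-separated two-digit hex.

4B F7 82

Two's complement of -8194229 in 24 bits: 8194229 = 0x7D08B5; invert → 0x82F74A; add 1 → 0x82F74B.
Split into bytes (most-significant first): 82 F7 4B.
Little-endian stores the least-significant byte at the lowest address.
So at ascending addresses the bytes are 4B F7 82.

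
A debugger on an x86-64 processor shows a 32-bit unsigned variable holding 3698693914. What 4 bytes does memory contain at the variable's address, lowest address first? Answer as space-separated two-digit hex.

3698693914 in hexadecimal, padded to 32 bits, is 0xDC75971A.
Split into bytes (most-significant first): DC 75 97 1A.
Little-endian stores the least-significant byte at the lowest address.
So at ascending addresses the bytes are 1A 97 75 DC.

1A 97 75 DC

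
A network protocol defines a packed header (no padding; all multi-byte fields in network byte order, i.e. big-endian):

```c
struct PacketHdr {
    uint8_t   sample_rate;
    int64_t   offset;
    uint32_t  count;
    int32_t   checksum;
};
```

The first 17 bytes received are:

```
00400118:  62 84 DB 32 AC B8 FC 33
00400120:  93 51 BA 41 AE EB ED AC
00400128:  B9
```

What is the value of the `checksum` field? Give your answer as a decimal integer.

-336745287

`checksum` follows `sample_rate` (1 B), `offset` (8 B), `count` (4 B), so it starts at offset 1 + 8 + 4 = 13 and occupies 4 bytes.
Bytes at offsets 13..16: EB ED AC B9.
Big-endian stores the most-significant byte at the lowest address.
The bytes are already most-significant first: 0xEBEDACB9.
Top bit is set, so as a signed 32-bit value this is 0xEBEDACB9 − 2^32 = -336745287.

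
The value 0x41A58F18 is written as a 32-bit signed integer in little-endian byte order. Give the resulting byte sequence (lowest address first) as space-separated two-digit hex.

18 8F A5 41

Split into bytes (most-significant first): 41 A5 8F 18.
In little-endian order the low byte comes first in memory.
So at ascending addresses the bytes are 18 8F A5 41.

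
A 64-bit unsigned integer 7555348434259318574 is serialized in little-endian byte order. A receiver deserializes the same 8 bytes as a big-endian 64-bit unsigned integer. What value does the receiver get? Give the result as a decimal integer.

3357245481540245864

7555348434259318574 in 64-bit hexadecimal is 0x68D9FD5EFA54972E.
Stored little-endian, the bytes at ascending addresses are 2E 97 54 FA 5E FD D9 68.
Read back as big-endian, the last byte is least significant, giving 0x2E9754FA5EFDD968.
0x2E9754FA5EFDD968 = 3357245481540245864.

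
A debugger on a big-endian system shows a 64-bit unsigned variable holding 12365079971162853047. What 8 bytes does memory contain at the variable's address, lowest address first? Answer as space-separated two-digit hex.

12365079971162853047 in hexadecimal, padded to 64 bits, is 0xAB9996B884758EB7.
Split into bytes (most-significant first): AB 99 96 B8 84 75 8E B7.
Big-endian stores the most-significant byte at the lowest address.
So the memory order matches the most-significant-first order: AB 99 96 B8 84 75 8E B7.

AB 99 96 B8 84 75 8E B7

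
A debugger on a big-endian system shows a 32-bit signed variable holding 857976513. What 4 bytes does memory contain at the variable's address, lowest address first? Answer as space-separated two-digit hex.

33 23 AE C1

857976513 in hexadecimal, padded to 32 bits, is 0x3323AEC1.
Split into bytes (most-significant first): 33 23 AE C1.
Big-endian stores the most-significant byte at the lowest address.
So the memory order matches the most-significant-first order: 33 23 AE C1.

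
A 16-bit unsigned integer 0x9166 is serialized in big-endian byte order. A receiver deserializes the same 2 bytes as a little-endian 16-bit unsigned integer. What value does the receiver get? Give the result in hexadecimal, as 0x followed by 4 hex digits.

Stored big-endian, the bytes at ascending addresses are 91 66.
Read back as little-endian, the first byte is least significant, giving 0x6691.

0x6691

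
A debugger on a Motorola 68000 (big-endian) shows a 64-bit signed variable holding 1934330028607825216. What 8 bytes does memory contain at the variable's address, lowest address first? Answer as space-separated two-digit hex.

1934330028607825216 in hexadecimal, padded to 64 bits, is 0x1AD81EE9998A6540.
Split into bytes (most-significant first): 1A D8 1E E9 99 8A 65 40.
Big-endian stores the most-significant byte at the lowest address.
So the memory order matches the most-significant-first order: 1A D8 1E E9 99 8A 65 40.

1A D8 1E E9 99 8A 65 40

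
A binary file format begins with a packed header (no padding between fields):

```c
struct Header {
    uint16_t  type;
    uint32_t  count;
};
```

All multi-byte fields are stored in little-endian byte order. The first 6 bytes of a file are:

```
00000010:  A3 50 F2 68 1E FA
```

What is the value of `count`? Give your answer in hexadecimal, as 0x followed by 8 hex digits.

0xFA1E68F2

`count` follows `type` (2 bytes), so it starts at byte offset 2 and occupies 4 bytes.
Bytes at offsets 2..5: F2 68 1E FA.
Little-endian: lowest address holds the least-significant byte.
Reassemble most-significant byte first: FA 1E 68 F2 → 0xFA1E68F2.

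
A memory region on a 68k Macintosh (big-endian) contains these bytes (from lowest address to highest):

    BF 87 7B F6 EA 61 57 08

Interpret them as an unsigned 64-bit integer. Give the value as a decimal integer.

13801135883524593416

In big-endian order the high byte comes first in memory.
The bytes are already most-significant first: 0xBF877BF6EA615708.
0xBF877BF6EA615708 = 13801135883524593416.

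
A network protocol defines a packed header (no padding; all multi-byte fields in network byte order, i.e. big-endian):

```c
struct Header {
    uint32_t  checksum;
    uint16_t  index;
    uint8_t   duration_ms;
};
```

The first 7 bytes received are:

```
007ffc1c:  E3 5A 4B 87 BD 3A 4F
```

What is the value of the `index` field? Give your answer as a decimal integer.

48442

`index` follows `checksum` (4 bytes), so it starts at byte offset 4 and occupies 2 bytes.
Bytes at offsets 4..5: BD 3A.
Big-endian stores the most-significant byte at the lowest address.
The bytes are already most-significant first: 0xBD3A.
0xBD3A = 48442.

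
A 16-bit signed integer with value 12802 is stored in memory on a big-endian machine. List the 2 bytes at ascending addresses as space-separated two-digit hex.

12802 in hexadecimal, padded to 16 bits, is 0x3202.
Split into bytes (most-significant first): 32 02.
In big-endian order the high byte comes first in memory.
So the memory order matches the most-significant-first order: 32 02.

32 02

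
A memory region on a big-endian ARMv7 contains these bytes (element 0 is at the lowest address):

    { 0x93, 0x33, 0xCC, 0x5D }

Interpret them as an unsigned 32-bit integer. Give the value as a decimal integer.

Big-endian: lowest address holds the most-significant byte.
The bytes are already most-significant first: 0x9333CC5D.
0x9333CC5D = 2469645405.

2469645405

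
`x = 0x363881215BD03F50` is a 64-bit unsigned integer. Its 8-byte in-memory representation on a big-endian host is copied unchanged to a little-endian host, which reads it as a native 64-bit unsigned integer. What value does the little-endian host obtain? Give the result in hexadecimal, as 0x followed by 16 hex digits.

Stored big-endian, the bytes at ascending addresses are 36 38 81 21 5B D0 3F 50.
Read back as little-endian, the first byte is least significant, giving 0x503FD05B21813836.

0x503FD05B21813836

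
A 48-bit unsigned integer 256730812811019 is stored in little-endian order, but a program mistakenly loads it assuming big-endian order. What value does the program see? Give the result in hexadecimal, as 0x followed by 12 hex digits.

0x0B87E6CC7EE9

256730812811019 in 48-bit hexadecimal is 0xE97ECCE6870B.
Stored little-endian, the bytes at ascending addresses are 0B 87 E6 CC 7E E9.
Read back as big-endian, the last byte is least significant, giving 0x0B87E6CC7EE9.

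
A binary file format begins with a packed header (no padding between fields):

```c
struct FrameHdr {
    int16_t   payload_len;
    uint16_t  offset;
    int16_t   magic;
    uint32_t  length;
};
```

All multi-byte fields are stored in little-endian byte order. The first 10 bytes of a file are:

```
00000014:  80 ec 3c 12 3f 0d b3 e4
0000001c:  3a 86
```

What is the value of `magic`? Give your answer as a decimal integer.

`magic` follows `payload_len` (2 B), `offset` (2 B), so it starts at offset 2 + 2 = 4 and occupies 2 bytes.
Bytes at offsets 4..5: 3F 0D.
Little-endian: lowest address holds the least-significant byte.
Reassemble most-significant byte first: 0D 3F → 0x0D3F.
0x0D3F = 3391.

3391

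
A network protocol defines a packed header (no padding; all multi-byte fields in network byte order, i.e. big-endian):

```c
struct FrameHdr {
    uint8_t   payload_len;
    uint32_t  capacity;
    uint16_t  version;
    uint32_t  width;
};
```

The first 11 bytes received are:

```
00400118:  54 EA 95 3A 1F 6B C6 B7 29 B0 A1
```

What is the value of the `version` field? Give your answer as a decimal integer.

27590

`version` follows `payload_len` (1 B), `capacity` (4 B), so it starts at offset 1 + 4 = 5 and occupies 2 bytes.
Bytes at offsets 5..6: 6B C6.
In big-endian order the high byte comes first in memory.
The bytes are already most-significant first: 0x6BC6.
0x6BC6 = 27590.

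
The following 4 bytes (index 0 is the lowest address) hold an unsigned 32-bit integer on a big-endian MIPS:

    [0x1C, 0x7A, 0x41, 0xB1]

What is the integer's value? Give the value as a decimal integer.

477774257

Big-endian stores the most-significant byte at the lowest address.
The bytes are already most-significant first: 0x1C7A41B1.
0x1C7A41B1 = 477774257.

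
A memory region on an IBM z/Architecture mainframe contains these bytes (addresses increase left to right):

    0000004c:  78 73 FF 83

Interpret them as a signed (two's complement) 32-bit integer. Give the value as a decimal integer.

2020867971

In big-endian order the high byte comes first in memory.
The bytes are already most-significant first: 0x7873FF83.
0x7873FF83 = 2020867971.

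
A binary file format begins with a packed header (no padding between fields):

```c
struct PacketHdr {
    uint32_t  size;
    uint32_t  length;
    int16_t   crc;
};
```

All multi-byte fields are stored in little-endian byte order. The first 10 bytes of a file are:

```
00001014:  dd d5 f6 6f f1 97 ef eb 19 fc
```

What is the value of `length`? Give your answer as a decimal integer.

3958347761

`length` follows `size` (4 bytes), so it starts at byte offset 4 and occupies 4 bytes.
Bytes at offsets 4..7: F1 97 EF EB.
Little-endian: lowest address holds the least-significant byte.
Reassemble most-significant byte first: EB EF 97 F1 → 0xEBEF97F1.
0xEBEF97F1 = 3958347761.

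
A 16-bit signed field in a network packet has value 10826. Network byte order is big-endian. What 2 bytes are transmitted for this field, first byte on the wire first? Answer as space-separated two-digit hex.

10826 in hexadecimal, padded to 16 bits, is 0x2A4A.
Split into bytes (most-significant first): 2A 4A.
Big-endian stores the most-significant byte at the lowest address.
So the memory order matches the most-significant-first order: 2A 4A.

2A 4A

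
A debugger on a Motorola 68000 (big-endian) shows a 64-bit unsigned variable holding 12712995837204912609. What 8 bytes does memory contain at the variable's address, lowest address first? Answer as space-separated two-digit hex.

B0 6D A2 5B 8B 9E 59 E1

12712995837204912609 in hexadecimal, padded to 64 bits, is 0xB06DA25B8B9E59E1.
Split into bytes (most-significant first): B0 6D A2 5B 8B 9E 59 E1.
Big-endian stores the most-significant byte at the lowest address.
So the memory order matches the most-significant-first order: B0 6D A2 5B 8B 9E 59 E1.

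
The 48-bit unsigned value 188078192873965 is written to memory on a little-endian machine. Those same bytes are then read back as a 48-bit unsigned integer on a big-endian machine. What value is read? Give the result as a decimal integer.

188078192873965 in 48-bit hexadecimal is 0xAB0E5DE051ED.
Stored little-endian, the bytes at ascending addresses are ED 51 E0 5D 0E AB.
Read back as big-endian, the last byte is least significant, giving 0xED51E05D0EAB.
0xED51E05D0EAB = 260935912328875.

260935912328875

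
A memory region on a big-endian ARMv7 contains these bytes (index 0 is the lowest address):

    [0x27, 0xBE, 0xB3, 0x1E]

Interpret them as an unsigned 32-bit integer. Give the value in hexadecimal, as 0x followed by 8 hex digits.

0x27BEB31E

In big-endian order the high byte comes first in memory.
The bytes are already most-significant first: 0x27BEB31E.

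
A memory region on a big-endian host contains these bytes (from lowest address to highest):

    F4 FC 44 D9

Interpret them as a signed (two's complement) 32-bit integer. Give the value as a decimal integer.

-184793895

Big-endian: lowest address holds the most-significant byte.
The bytes are already most-significant first: 0xF4FC44D9.
Top bit is set, so as a signed 32-bit value this is 0xF4FC44D9 − 2^32 = -184793895.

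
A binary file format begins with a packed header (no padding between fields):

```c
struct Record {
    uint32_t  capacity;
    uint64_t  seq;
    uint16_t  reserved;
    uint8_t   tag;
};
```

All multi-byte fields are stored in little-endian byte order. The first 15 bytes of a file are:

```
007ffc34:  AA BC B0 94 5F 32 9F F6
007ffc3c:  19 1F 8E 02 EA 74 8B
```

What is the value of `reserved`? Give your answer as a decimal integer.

`reserved` follows `capacity` (4 B), `seq` (8 B), so it starts at offset 4 + 8 = 12 and occupies 2 bytes.
Bytes at offsets 12..13: EA 74.
Little-endian stores the least-significant byte at the lowest address.
Reassemble most-significant byte first: 74 EA → 0x74EA.
0x74EA = 29930.

29930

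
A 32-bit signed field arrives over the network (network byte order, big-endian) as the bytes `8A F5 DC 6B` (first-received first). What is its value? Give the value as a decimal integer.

-1963598741

Big-endian stores the most-significant byte at the lowest address.
The bytes are already most-significant first: 0x8AF5DC6B.
Top bit is set, so as a signed 32-bit value this is 0x8AF5DC6B − 2^32 = -1963598741.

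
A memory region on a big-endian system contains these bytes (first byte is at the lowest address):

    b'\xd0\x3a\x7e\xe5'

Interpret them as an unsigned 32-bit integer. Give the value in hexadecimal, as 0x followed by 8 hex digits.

In big-endian order the high byte comes first in memory.
The bytes are already most-significant first: 0xD03A7EE5.

0xD03A7EE5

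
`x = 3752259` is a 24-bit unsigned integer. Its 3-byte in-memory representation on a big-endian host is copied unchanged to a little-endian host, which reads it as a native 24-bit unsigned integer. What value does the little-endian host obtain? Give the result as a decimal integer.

4407609

3752259 in 24-bit hexadecimal is 0x394143.
Stored big-endian, the bytes at ascending addresses are 39 41 43.
Read back as little-endian, the first byte is least significant, giving 0x434139.
0x434139 = 4407609.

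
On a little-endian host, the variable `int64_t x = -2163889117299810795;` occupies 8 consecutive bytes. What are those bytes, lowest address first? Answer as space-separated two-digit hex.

15 DE 02 06 50 52 F8 E1

Two's complement of -2163889117299810795 in 64 bits: 2163889117299810795 = 0x1E07ADAFF9FD21EB; invert → 0xE1F852500602DE14; add 1 → 0xE1F852500602DE15.
Split into bytes (most-significant first): E1 F8 52 50 06 02 DE 15.
Little-endian: lowest address holds the least-significant byte.
So at ascending addresses the bytes are 15 DE 02 06 50 52 F8 E1.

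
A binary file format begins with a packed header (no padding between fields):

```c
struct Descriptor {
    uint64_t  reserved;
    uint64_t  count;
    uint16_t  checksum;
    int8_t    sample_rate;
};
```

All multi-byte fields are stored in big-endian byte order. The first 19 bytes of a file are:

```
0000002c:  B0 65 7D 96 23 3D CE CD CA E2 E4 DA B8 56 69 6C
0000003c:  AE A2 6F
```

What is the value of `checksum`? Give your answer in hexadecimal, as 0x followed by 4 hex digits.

0xAEA2

`checksum` follows `reserved` (8 B), `count` (8 B), so it starts at offset 8 + 8 = 16 and occupies 2 bytes.
Bytes at offsets 16..17: AE A2.
Big-endian stores the most-significant byte at the lowest address.
The bytes are already most-significant first: 0xAEA2.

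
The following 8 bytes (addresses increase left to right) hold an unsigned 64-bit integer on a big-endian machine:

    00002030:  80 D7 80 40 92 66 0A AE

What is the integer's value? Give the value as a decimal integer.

9284030171669990062

Big-endian stores the most-significant byte at the lowest address.
The bytes are already most-significant first: 0x80D7804092660AAE.
0x80D7804092660AAE = 9284030171669990062.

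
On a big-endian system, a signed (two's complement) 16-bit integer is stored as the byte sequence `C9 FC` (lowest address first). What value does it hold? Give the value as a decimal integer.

-13828

Big-endian stores the most-significant byte at the lowest address.
The bytes are already most-significant first: 0xC9FC.
Top bit is set, so as a signed 16-bit value this is 0xC9FC − 2^16 = -13828.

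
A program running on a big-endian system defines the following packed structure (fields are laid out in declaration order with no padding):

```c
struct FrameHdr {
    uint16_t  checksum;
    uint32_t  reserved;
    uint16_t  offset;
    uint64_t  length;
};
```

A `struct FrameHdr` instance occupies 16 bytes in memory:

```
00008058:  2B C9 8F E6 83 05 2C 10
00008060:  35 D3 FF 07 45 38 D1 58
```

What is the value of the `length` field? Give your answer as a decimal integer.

`length` follows `checksum` (2 B), `reserved` (4 B), `offset` (2 B), so it starts at offset 2 + 4 + 2 = 8 and occupies 8 bytes.
Bytes at offsets 8..15: 35 D3 FF 07 45 38 D1 58.
Big-endian: lowest address holds the most-significant byte.
The bytes are already most-significant first: 0x35D3FF074538D158.
0x35D3FF074538D158 = 3878724110787334488.

3878724110787334488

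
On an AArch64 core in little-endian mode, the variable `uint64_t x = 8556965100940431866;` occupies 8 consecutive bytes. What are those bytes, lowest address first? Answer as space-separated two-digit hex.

FA 11 F8 2C 6C 72 C0 76

8556965100940431866 in hexadecimal, padded to 64 bits, is 0x76C0726C2CF811FA.
Split into bytes (most-significant first): 76 C0 72 6C 2C F8 11 FA.
Little-endian stores the least-significant byte at the lowest address.
So at ascending addresses the bytes are FA 11 F8 2C 6C 72 C0 76.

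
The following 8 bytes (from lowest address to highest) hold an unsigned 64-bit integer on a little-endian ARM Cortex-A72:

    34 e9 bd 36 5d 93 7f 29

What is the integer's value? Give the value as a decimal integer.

2990270706156955956

In little-endian order the low byte comes first in memory.
Reassemble most-significant byte first: 29 7F 93 5D 36 BD E9 34 → 0x297F935D36BDE934.
0x297F935D36BDE934 = 2990270706156955956.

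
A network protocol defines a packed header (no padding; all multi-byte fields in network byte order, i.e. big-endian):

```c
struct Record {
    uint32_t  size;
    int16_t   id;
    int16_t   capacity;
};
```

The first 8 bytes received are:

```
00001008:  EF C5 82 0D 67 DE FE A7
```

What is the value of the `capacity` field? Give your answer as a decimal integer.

`capacity` follows `size` (4 B), `id` (2 B), so it starts at offset 4 + 2 = 6 and occupies 2 bytes.
Bytes at offsets 6..7: FE A7.
In big-endian order the high byte comes first in memory.
The bytes are already most-significant first: 0xFEA7.
Top bit is set, so as a signed 16-bit value this is 0xFEA7 − 2^16 = -345.

-345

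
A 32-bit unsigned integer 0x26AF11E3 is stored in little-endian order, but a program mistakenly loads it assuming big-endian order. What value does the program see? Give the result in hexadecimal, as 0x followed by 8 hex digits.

Stored little-endian, the bytes at ascending addresses are E3 11 AF 26.
Read back as big-endian, the last byte is least significant, giving 0xE311AF26.

0xE311AF26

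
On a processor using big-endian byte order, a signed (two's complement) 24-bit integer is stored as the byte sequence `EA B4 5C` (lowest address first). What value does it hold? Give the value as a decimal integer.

-1395620

Big-endian: lowest address holds the most-significant byte.
The bytes are already most-significant first: 0xEAB45C.
Top bit is set, so as a signed 24-bit value this is 0xEAB45C − 2^24 = -1395620.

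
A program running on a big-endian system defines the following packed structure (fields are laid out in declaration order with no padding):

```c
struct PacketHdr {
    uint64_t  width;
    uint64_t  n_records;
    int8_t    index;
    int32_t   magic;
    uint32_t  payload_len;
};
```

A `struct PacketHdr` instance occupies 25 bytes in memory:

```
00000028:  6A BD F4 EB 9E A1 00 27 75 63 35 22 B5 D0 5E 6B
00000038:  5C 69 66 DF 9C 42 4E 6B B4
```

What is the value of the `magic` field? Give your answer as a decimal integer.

1768349596

`magic` follows `width` (8 B), `n_records` (8 B), `index` (1 B), so it starts at offset 8 + 8 + 1 = 17 and occupies 4 bytes.
Bytes at offsets 17..20: 69 66 DF 9C.
Big-endian: lowest address holds the most-significant byte.
The bytes are already most-significant first: 0x6966DF9C.
0x6966DF9C = 1768349596.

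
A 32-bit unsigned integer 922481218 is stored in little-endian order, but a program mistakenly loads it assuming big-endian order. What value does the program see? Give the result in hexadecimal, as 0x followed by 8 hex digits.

0x42F2FB36

922481218 in 32-bit hexadecimal is 0x36FBF242.
Stored little-endian, the bytes at ascending addresses are 42 F2 FB 36.
Read back as big-endian, the last byte is least significant, giving 0x42F2FB36.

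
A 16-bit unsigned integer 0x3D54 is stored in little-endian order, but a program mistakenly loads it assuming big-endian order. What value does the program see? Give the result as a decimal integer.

Stored little-endian, the bytes at ascending addresses are 54 3D.
Read back as big-endian, the last byte is least significant, giving 0x543D.
0x543D = 21565.

21565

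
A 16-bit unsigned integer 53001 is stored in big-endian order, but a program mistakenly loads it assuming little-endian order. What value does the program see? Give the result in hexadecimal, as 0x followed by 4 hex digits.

0x09CF

53001 in 16-bit hexadecimal is 0xCF09.
Stored big-endian, the bytes at ascending addresses are CF 09.
Read back as little-endian, the first byte is least significant, giving 0x09CF.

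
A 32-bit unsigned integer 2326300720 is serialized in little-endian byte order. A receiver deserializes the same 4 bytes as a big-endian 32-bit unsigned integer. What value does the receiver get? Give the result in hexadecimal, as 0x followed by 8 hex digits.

2326300720 in 32-bit hexadecimal is 0x8AA88830.
Stored little-endian, the bytes at ascending addresses are 30 88 A8 8A.
Read back as big-endian, the last byte is least significant, giving 0x3088A88A.

0x3088A88A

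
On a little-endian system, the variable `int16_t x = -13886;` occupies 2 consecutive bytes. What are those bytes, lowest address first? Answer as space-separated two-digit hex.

Two's complement of -13886 in 16 bits: 13886 = 0x363E; invert → 0xC9C1; add 1 → 0xC9C2.
Split into bytes (most-significant first): C9 C2.
Little-endian: lowest address holds the least-significant byte.
So at ascending addresses the bytes are C2 C9.

C2 C9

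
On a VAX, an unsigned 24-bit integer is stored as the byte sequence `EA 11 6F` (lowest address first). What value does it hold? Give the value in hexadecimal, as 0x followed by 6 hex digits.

0x6F11EA

Little-endian: lowest address holds the least-significant byte.
Reassemble most-significant byte first: 6F 11 EA → 0x6F11EA.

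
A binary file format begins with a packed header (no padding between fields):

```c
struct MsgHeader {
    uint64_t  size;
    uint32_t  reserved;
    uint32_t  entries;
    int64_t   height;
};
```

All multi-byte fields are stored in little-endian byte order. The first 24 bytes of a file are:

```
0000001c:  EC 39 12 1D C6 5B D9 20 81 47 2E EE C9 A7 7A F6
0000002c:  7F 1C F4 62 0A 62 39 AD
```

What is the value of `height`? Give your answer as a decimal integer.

`height` follows `size` (8 B), `reserved` (4 B), `entries` (4 B), so it starts at offset 8 + 4 + 4 = 16 and occupies 8 bytes.
Bytes at offsets 16..23: 7F 1C F4 62 0A 62 39 AD.
In little-endian order the low byte comes first in memory.
Reassemble most-significant byte first: AD 39 62 0A 62 F4 1C 7F → 0xAD39620A62F41C7F.
Top bit is set, so as a signed 64-bit value this is 0xAD39620A62F41C7F − 2^64 = -5964628434726151041.

-5964628434726151041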